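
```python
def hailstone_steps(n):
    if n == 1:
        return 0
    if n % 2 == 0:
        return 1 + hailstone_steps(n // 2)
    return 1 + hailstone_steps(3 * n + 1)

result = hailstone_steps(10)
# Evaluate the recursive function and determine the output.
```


hailstone_steps(10)
10 is even -> hailstone_steps(5)
5 is odd -> 3*5+1 = 16 -> hailstone_steps(16)
16 is even -> hailstone_steps(8)
8 is even -> hailstone_steps(4)
4 is even -> hailstone_steps(2)
2 is even -> hailstone_steps(1)
Reached 1 after 6 steps
= 6


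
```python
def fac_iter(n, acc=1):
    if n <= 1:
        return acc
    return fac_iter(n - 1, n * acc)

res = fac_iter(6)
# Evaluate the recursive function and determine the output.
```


fac_iter(6, 1)
= fac_iter(5, 6 * 1) = fac_iter(5, 6)
= fac_iter(4, 5 * 6) = fac_iter(4, 30)
= fac_iter(3, 4 * 30) = fac_iter(3, 120)
= fac_iter(2, 3 * 120) = fac_iter(2, 360)
= fac_iter(1, 2 * 360) = fac_iter(1, 720)
n <= 1, return acc = 720


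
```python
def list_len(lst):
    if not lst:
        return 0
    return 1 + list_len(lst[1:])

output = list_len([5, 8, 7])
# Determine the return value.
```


list_len([5, 8, 7])
= 1 + list_len([8, 7])
= 1 + 1 + list_len([7])
= 1 + 1 + 1 + list_len([])
= 1 + 1 + 1 + 0
= 3


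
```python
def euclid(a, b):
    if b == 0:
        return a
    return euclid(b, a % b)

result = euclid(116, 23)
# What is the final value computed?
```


euclid(116, 23)
= euclid(23, 116 % 23) = euclid(23, 1)
= euclid(1, 23 % 1) = euclid(1, 0)
b == 0, return a = 1


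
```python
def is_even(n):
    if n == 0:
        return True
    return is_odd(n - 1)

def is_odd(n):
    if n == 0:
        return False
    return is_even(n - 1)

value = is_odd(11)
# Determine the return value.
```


is_odd(11)
= is_even(10)
= is_odd(9)
= is_even(8)
= is_odd(7)
= is_even(6)
= is_odd(5)
= is_even(4)
= is_odd(3)
= is_even(2)
= is_odd(1)
= is_even(0)
n == 0: return True
= True


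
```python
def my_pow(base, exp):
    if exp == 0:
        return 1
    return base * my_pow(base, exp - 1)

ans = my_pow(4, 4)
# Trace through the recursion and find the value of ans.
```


my_pow(4, 4)
= 4 * my_pow(4, 3)
= 4 * 4 * my_pow(4, 2)
= 4 * 4 * 4 * my_pow(4, 1)
= 4 * 4 * 4 * 4 * my_pow(4, 0)
= 4 * 4 * 4 * 4 * 1
= 256


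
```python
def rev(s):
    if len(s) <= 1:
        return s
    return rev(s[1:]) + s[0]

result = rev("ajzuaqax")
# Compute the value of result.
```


rev("ajzuaqax")
= rev("jzuaqax") + "a"
= rev("zuaqax") + "j" + "a"
= rev("uaqax") + "z" + "j" + "a"
= rev("aqax") + "u" + "z" + "j" + "a"
= rev("qax") + "a" + "u" + "z" + "j" + "a"
= rev("ax") + "q" + "a" + "u" + "z" + "j" + "a"
= rev("x") + "a" + "q" + "a" + "u" + "z" + "j" + "a"
= "x" + "a" + "q" + "a" + "u" + "z" + "j" + "a"
= "xaqauzja"


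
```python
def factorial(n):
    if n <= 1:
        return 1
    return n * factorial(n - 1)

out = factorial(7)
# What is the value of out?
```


factorial(7)
= 7 * factorial(6)
= 7 * 6 * factorial(5)
= 7 * 6 * 5 * factorial(4)
= 7 * 6 * 5 * 4 * factorial(3)
= 7 * 6 * 5 * 4 * 3 * factorial(2)
= 7 * 6 * 5 * 4 * 3 * 2 * factorial(1)
= 7 * 6 * 5 * 4 * 3 * 2 * 1
= 5040


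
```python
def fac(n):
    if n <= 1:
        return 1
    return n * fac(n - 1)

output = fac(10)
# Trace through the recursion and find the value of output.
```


fac(10)
= 10 * fac(9)
= 10 * 9 * fac(8)
= 10 * 9 * 8 * fac(7)
= 10 * 9 * 8 * 7 * fac(6)
= 10 * 9 * 8 * 7 * 6 * fac(5)
= 10 * 9 * 8 * 7 * 6 * 5 * fac(4)
= 10 * 9 * 8 * 7 * 6 * 5 * 4 * fac(3)
= 10 * 9 * 8 * 7 * 6 * 5 * 4 * 3 * fac(2)
= 10 * 9 * 8 * 7 * 6 * 5 * 4 * 3 * 2 * fac(1)
= 10 * 9 * 8 * 7 * 6 * 5 * 4 * 3 * 2 * 1
= 3628800


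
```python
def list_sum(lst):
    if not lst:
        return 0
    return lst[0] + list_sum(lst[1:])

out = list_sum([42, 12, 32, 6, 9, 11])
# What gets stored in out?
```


list_sum([42, 12, 32, 6, 9, 11])
= 42 + list_sum([12, 32, 6, 9, 11])
= 42 + 12 + list_sum([32, 6, 9, 11])
= 42 + 12 + 32 + list_sum([6, 9, 11])
= 42 + 12 + 32 + 6 + list_sum([9, 11])
= 42 + 12 + 32 + 6 + 9 + list_sum([11])
= 42 + 12 + 32 + 6 + 9 + 11 + list_sum([])
= 42 + 12 + 32 + 6 + 9 + 11 + 0
= 112


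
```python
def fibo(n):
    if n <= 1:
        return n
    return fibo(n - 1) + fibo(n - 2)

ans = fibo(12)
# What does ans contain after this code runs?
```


fibo(12)
= fibo(11) + fibo(10)
= (fibo(10) + fibo(9)) + fibo(10)
Computing bottom-up: fibo(0)=0, fibo(1)=1, fibo(2)=1, fibo(3)=2, fibo(4)=3, fibo(5)=5, fibo(6)=8, fibo(7)=13, fibo(8)=21, fibo(9)=34, fibo(10)=55, fibo(11)=89, fibo(12)=144
= 144


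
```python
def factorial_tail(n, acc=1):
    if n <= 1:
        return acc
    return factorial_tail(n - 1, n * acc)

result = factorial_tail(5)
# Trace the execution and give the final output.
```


factorial_tail(5, 1)
= factorial_tail(4, 5 * 1) = factorial_tail(4, 5)
= factorial_tail(3, 4 * 5) = factorial_tail(3, 20)
= factorial_tail(2, 3 * 20) = factorial_tail(2, 60)
= factorial_tail(1, 2 * 60) = factorial_tail(1, 120)
n <= 1, return acc = 120


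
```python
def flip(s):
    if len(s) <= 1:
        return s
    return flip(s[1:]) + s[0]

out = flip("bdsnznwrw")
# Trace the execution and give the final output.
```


flip("bdsnznwrw")
= flip("dsnznwrw") + "b"
= flip("snznwrw") + "d" + "b"
= flip("nznwrw") + "s" + "d" + "b"
= flip("znwrw") + "n" + "s" + "d" + "b"
= flip("nwrw") + "z" + "n" + "s" + "d" + "b"
= flip("wrw") + "n" + "z" + "n" + "s" + "d" + "b"
= flip("rw") + "w" + "n" + "z" + "n" + "s" + "d" + "b"
= flip("w") + "r" + "w" + "n" + "z" + "n" + "s" + "d" + "b"
= "w" + "r" + "w" + "n" + "z" + "n" + "s" + "d" + "b"
= "wrwnznsdb"


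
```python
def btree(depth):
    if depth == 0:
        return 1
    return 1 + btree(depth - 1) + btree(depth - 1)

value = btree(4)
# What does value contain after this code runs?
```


btree(4)
= 1 + btree(3) + btree(3)
= 1 + 2 * btree(3)
btree(k) = 2^(k+1) - 1
btree(0) = 1
btree(1) = 3
btree(2) = 7
btree(3) = 15
btree(4) = 31
btree(4) = 2^5 - 1 = 31


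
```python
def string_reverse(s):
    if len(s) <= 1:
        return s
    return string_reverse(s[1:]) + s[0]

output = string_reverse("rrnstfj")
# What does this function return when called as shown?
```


string_reverse("rrnstfj")
= string_reverse("rnstfj") + "r"
= string_reverse("nstfj") + "r" + "r"
= string_reverse("stfj") + "n" + "r" + "r"
= string_reverse("tfj") + "s" + "n" + "r" + "r"
= string_reverse("fj") + "t" + "s" + "n" + "r" + "r"
= string_reverse("j") + "f" + "t" + "s" + "n" + "r" + "r"
= "j" + "f" + "t" + "s" + "n" + "r" + "r"
= "jftsnrr"


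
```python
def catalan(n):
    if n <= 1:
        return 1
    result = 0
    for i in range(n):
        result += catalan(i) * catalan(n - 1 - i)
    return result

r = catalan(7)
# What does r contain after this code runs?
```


catalan(7)
= sum of catalan(i) * catalan(7-1-i) for i in 0..6
First compute sub-values bottom-up:
  catalan(0) = 1, catalan(1) = 1
  catalan(2) = 1*1 + 1*1 = 2
  catalan(3) = 1*2 + 1*1 + 2*1 = 5
  catalan(4) = 1*5 + 1*2 + 2*1 + 5*1 = 14
  catalan(5) = 1*14 + 1*5 + 2*2 + 5*1 + 14*1 = 42
  catalan(6) = 1*42 + 1*14 + 2*5 + 5*2 + 14*1 + 42*1 = 132
Now catalan(7):
  catalan(0)*catalan(6) = 1*132 = 132
  catalan(1)*catalan(5) = 1*42 = 42
  catalan(2)*catalan(4) = 2*14 = 28
  catalan(3)*catalan(3) = 5*5 = 25
  catalan(4)*catalan(2) = 14*2 = 28
  catalan(5)*catalan(1) = 42*1 = 42
  catalan(6)*catalan(0) = 132*1 = 132
= 132 + 42 + 28 + 25 + 28 + 42 + 132
= 429


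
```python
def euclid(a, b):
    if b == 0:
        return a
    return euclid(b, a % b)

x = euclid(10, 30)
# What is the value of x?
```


euclid(10, 30)
= euclid(30, 10 % 30) = euclid(30, 10)
= euclid(10, 30 % 10) = euclid(10, 0)
b == 0, return a = 10


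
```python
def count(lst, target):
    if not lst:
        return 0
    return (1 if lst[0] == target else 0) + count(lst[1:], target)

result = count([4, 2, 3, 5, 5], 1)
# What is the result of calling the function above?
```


count([4, 2, 3, 5, 5], 1)
lst[0]=4 != 1: 0 + count([2, 3, 5, 5], 1)
lst[0]=2 != 1: 0 + count([3, 5, 5], 1)
lst[0]=3 != 1: 0 + count([5, 5], 1)
lst[0]=5 != 1: 0 + count([5], 1)
lst[0]=5 != 1: 0 + count([], 1)
= 0


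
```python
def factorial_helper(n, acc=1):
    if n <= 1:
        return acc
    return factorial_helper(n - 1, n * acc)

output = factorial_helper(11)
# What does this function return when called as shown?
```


factorial_helper(11, 1)
= factorial_helper(10, 11 * 1) = factorial_helper(10, 11)
= factorial_helper(9, 10 * 11) = factorial_helper(9, 110)
= factorial_helper(8, 9 * 110) = factorial_helper(8, 990)
= factorial_helper(7, 8 * 990) = factorial_helper(7, 7920)
= factorial_helper(6, 7 * 7920) = factorial_helper(6, 55440)
= factorial_helper(5, 6 * 55440) = factorial_helper(5, 332640)
= factorial_helper(4, 5 * 332640) = factorial_helper(4, 1663200)
= factorial_helper(3, 4 * 1663200) = factorial_helper(3, 6652800)
= factorial_helper(2, 3 * 6652800) = factorial_helper(2, 19958400)
= factorial_helper(1, 2 * 19958400) = factorial_helper(1, 39916800)
n <= 1, return acc = 39916800


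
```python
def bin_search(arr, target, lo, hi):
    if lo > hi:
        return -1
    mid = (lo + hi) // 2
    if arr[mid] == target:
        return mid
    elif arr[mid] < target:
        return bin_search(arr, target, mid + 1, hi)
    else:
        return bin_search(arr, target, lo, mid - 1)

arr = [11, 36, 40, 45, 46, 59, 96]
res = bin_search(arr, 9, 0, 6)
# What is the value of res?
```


bin_search(arr, 9, 0, 6)
lo=0, hi=6, mid=3, arr[mid]=45
45 > 9, search left half
lo=0, hi=2, mid=1, arr[mid]=36
36 > 9, search left half
lo=0, hi=0, mid=0, arr[mid]=11
11 > 9, search left half
lo > hi, target not found, return -1
= -1


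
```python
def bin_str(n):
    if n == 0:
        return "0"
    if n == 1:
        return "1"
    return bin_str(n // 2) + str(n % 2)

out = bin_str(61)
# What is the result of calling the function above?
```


bin_str(61)
= bin_str(30) + "1"
= bin_str(15) + "0" + "1"
= bin_str(7) + "1" + "0" + "1"
= bin_str(3) + "1" + "1" + "0" + "1"
= bin_str(1) + "1" + "1" + "1" + "0" + "1"
= "1" + "1" + "1" + "1" + "0" + "1"
= "111101"


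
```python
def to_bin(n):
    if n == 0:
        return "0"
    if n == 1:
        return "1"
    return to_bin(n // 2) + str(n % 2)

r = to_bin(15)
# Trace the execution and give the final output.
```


to_bin(15)
= to_bin(7) + "1"
= to_bin(3) + "1" + "1"
= to_bin(1) + "1" + "1" + "1"
= "1" + "1" + "1" + "1"
= "1111"


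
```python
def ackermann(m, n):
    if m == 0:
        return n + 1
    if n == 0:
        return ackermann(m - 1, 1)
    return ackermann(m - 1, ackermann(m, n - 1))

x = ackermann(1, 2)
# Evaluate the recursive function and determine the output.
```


ackermann(1, 2)
= ackermann(0, ackermann(1, 1))
First compute ackermann(1, 1) = 3
= ackermann(0, 3)
= 4


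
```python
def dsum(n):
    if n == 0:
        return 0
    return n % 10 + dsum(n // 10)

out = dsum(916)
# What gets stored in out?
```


dsum(916)
= 6 + dsum(91)
= 6 + 1 + dsum(9)
= 6 + 1 + 9 + dsum(0)
= 6 + 1 + 9 + 0
= 16


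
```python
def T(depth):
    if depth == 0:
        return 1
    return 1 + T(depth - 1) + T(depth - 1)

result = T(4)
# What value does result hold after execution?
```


T(4)
= 1 + T(3) + T(3)
= 1 + 2 * T(3)
T(k) = 2^(k+1) - 1
T(0) = 1
T(1) = 3
T(2) = 7
T(3) = 15
T(4) = 31
T(4) = 2^5 - 1 = 31


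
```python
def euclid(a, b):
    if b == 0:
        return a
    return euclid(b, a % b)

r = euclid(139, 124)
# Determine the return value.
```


euclid(139, 124)
= euclid(124, 139 % 124) = euclid(124, 15)
= euclid(15, 124 % 15) = euclid(15, 4)
= euclid(4, 15 % 4) = euclid(4, 3)
= euclid(3, 4 % 3) = euclid(3, 1)
= euclid(1, 3 % 1) = euclid(1, 0)
b == 0, return a = 1


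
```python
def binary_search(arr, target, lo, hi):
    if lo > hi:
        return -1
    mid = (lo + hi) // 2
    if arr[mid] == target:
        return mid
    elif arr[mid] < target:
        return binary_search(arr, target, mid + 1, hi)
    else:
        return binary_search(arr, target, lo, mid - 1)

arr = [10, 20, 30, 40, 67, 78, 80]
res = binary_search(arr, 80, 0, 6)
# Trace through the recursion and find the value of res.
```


binary_search(arr, 80, 0, 6)
lo=0, hi=6, mid=3, arr[mid]=40
40 < 80, search right half
lo=4, hi=6, mid=5, arr[mid]=78
78 < 80, search right half
lo=6, hi=6, mid=6, arr[mid]=80
arr[6] == 80, found at index 6
= 6


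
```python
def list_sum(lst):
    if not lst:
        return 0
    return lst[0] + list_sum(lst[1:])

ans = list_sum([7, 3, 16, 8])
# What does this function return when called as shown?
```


list_sum([7, 3, 16, 8])
= 7 + list_sum([3, 16, 8])
= 7 + 3 + list_sum([16, 8])
= 7 + 3 + 16 + list_sum([8])
= 7 + 3 + 16 + 8 + list_sum([])
= 7 + 3 + 16 + 8 + 0
= 34


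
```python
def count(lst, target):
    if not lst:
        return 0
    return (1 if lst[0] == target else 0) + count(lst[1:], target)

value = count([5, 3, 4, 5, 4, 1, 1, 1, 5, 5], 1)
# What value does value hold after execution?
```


count([5, 3, 4, 5, 4, 1, 1, 1, 5, 5], 1)
lst[0]=5 != 1: 0 + count([3, 4, 5, 4, 1, 1, 1, 5, 5], 1)
lst[0]=3 != 1: 0 + count([4, 5, 4, 1, 1, 1, 5, 5], 1)
lst[0]=4 != 1: 0 + count([5, 4, 1, 1, 1, 5, 5], 1)
lst[0]=5 != 1: 0 + count([4, 1, 1, 1, 5, 5], 1)
lst[0]=4 != 1: 0 + count([1, 1, 1, 5, 5], 1)
lst[0]=1 == 1: 1 + count([1, 1, 5, 5], 1)
lst[0]=1 == 1: 1 + count([1, 5, 5], 1)
lst[0]=1 == 1: 1 + count([5, 5], 1)
lst[0]=5 != 1: 0 + count([5], 1)
lst[0]=5 != 1: 0 + count([], 1)
= 3


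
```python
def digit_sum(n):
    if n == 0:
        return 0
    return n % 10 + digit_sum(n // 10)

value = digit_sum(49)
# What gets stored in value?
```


digit_sum(49)
= 9 + digit_sum(4)
= 9 + 4 + digit_sum(0)
= 9 + 4 + 0
= 13


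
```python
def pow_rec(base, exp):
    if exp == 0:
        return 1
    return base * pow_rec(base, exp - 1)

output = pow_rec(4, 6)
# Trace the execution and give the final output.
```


pow_rec(4, 6)
= 4 * pow_rec(4, 5)
= 4 * 4 * pow_rec(4, 4)
= 4 * 4 * 4 * pow_rec(4, 3)
= 4 * 4 * 4 * 4 * pow_rec(4, 2)
= 4 * 4 * 4 * 4 * 4 * pow_rec(4, 1)
= 4 * 4 * 4 * 4 * 4 * 4 * pow_rec(4, 0)
= 4 * 4 * 4 * 4 * 4 * 4 * 1
= 4096


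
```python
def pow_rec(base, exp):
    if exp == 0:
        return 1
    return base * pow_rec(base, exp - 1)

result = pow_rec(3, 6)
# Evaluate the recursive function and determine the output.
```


pow_rec(3, 6)
= 3 * pow_rec(3, 5)
= 3 * 3 * pow_rec(3, 4)
= 3 * 3 * 3 * pow_rec(3, 3)
= 3 * 3 * 3 * 3 * pow_rec(3, 2)
= 3 * 3 * 3 * 3 * 3 * pow_rec(3, 1)
= 3 * 3 * 3 * 3 * 3 * 3 * pow_rec(3, 0)
= 3 * 3 * 3 * 3 * 3 * 3 * 1
= 729


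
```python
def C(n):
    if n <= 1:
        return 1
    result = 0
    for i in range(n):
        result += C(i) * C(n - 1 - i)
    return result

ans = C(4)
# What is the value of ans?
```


C(4)
= sum of C(i) * C(4-1-i) for i in 0..3
First compute sub-values bottom-up:
  C(0) = 1, C(1) = 1
  C(2) = 1*1 + 1*1 = 2
  C(3) = 1*2 + 1*1 + 2*1 = 5
Now C(4):
  C(0)*C(3) = 1*5 = 5
  C(1)*C(2) = 1*2 = 2
  C(2)*C(1) = 2*1 = 2
  C(3)*C(0) = 5*1 = 5
= 5 + 2 + 2 + 5
= 14


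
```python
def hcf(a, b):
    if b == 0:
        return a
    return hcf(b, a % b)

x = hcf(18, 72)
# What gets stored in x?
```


hcf(18, 72)
= hcf(72, 18 % 72) = hcf(72, 18)
= hcf(18, 72 % 18) = hcf(18, 0)
b == 0, return a = 18


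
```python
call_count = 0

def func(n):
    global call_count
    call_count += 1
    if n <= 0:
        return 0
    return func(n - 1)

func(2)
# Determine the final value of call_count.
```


func(2) calls func(1) calls ... calls func(0)
Total calls: 2 + 1 (for base case) = 3


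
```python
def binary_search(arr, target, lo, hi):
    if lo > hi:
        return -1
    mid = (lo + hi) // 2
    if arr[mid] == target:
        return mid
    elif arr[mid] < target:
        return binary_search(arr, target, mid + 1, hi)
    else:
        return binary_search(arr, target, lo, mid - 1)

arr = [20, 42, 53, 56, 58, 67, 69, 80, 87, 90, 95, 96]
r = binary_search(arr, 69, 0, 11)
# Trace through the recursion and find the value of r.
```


binary_search(arr, 69, 0, 11)
lo=0, hi=11, mid=5, arr[mid]=67
67 < 69, search right half
lo=6, hi=11, mid=8, arr[mid]=87
87 > 69, search left half
lo=6, hi=7, mid=6, arr[mid]=69
arr[6] == 69, found at index 6
= 6


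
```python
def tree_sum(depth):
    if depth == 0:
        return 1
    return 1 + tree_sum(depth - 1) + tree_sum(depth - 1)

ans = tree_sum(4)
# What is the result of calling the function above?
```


tree_sum(4)
= 1 + tree_sum(3) + tree_sum(3)
= 1 + 2 * tree_sum(3)
tree_sum(k) = 2^(k+1) - 1
tree_sum(0) = 1
tree_sum(1) = 3
tree_sum(2) = 7
tree_sum(3) = 15
tree_sum(4) = 31
tree_sum(4) = 2^5 - 1 = 31


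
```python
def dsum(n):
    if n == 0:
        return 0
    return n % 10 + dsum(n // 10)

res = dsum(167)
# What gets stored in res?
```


dsum(167)
= 7 + dsum(16)
= 7 + 6 + dsum(1)
= 7 + 6 + 1 + dsum(0)
= 7 + 6 + 1 + 0
= 14


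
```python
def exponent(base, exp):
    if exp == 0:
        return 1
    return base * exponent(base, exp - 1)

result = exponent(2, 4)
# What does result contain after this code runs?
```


exponent(2, 4)
= 2 * exponent(2, 3)
= 2 * 2 * exponent(2, 2)
= 2 * 2 * 2 * exponent(2, 1)
= 2 * 2 * 2 * 2 * exponent(2, 0)
= 2 * 2 * 2 * 2 * 1
= 16


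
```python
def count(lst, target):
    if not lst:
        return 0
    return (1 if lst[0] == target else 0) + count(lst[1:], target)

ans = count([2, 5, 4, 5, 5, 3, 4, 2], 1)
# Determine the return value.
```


count([2, 5, 4, 5, 5, 3, 4, 2], 1)
lst[0]=2 != 1: 0 + count([5, 4, 5, 5, 3, 4, 2], 1)
lst[0]=5 != 1: 0 + count([4, 5, 5, 3, 4, 2], 1)
lst[0]=4 != 1: 0 + count([5, 5, 3, 4, 2], 1)
lst[0]=5 != 1: 0 + count([5, 3, 4, 2], 1)
lst[0]=5 != 1: 0 + count([3, 4, 2], 1)
lst[0]=3 != 1: 0 + count([4, 2], 1)
lst[0]=4 != 1: 0 + count([2], 1)
lst[0]=2 != 1: 0 + count([], 1)
= 0


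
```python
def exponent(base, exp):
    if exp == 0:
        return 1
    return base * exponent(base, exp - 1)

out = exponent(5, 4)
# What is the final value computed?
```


exponent(5, 4)
= 5 * exponent(5, 3)
= 5 * 5 * exponent(5, 2)
= 5 * 5 * 5 * exponent(5, 1)
= 5 * 5 * 5 * 5 * exponent(5, 0)
= 5 * 5 * 5 * 5 * 1
= 625


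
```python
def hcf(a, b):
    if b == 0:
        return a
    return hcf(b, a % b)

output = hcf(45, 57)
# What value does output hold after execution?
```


hcf(45, 57)
= hcf(57, 45 % 57) = hcf(57, 45)
= hcf(45, 57 % 45) = hcf(45, 12)
= hcf(12, 45 % 12) = hcf(12, 9)
= hcf(9, 12 % 9) = hcf(9, 3)
= hcf(3, 9 % 3) = hcf(3, 0)
b == 0, return a = 3


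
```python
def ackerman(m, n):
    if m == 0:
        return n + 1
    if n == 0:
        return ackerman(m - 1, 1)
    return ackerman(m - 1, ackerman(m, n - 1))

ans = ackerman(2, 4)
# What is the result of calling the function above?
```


ackerman(2, 4)
= ackerman(1, ackerman(2, 3))
First compute ackerman(2, 3) = 9
= ackerman(1, 9)
= 11


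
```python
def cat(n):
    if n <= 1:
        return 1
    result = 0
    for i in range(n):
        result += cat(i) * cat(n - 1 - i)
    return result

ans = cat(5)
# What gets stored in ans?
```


cat(5)
= sum of cat(i) * cat(5-1-i) for i in 0..4
First compute sub-values bottom-up:
  cat(0) = 1, cat(1) = 1
  cat(2) = 1*1 + 1*1 = 2
  cat(3) = 1*2 + 1*1 + 2*1 = 5
  cat(4) = 1*5 + 1*2 + 2*1 + 5*1 = 14
Now cat(5):
  cat(0)*cat(4) = 1*14 = 14
  cat(1)*cat(3) = 1*5 = 5
  cat(2)*cat(2) = 2*2 = 4
  cat(3)*cat(1) = 5*1 = 5
  cat(4)*cat(0) = 14*1 = 14
= 14 + 5 + 4 + 5 + 14
= 42


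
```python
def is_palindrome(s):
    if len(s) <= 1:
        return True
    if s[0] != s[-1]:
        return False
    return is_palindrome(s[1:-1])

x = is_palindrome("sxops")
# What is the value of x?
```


is_palindrome("sxops")
"sxops": s[0]='s' == s[-1]='s' -> is_palindrome("xop")
"xop": s[0]='x' != s[-1]='p' -> False
= False


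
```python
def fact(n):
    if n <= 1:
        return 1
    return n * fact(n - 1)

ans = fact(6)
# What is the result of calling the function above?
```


fact(6)
= 6 * fact(5)
= 6 * 5 * fact(4)
= 6 * 5 * 4 * fact(3)
= 6 * 5 * 4 * 3 * fact(2)
= 6 * 5 * 4 * 3 * 2 * fact(1)
= 6 * 5 * 4 * 3 * 2 * 1
= 720


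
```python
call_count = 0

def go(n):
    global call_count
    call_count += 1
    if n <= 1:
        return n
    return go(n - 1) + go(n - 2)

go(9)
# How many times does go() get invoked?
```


go(9) calls go(8) and go(7); each non-base call branches into two more.
Let C(k) = total number of calls made by go(k), including the call to go(k) itself.
Base cases: C(0) = 1, C(1) = 1
Recurrence: C(k) = 1 + C(k-1) + C(k-2)
  C(2) = 1 + C(1) + C(0) = 1 + 1 + 1 = 3
  C(3) = 1 + C(2) + C(1) = 1 + 3 + 1 = 5
  C(4) = 1 + C(3) + C(2) = 1 + 5 + 3 = 9
  C(5) = 1 + C(4) + C(3) = 1 + 9 + 5 = 15
  C(6) = 1 + C(5) + C(4) = 1 + 15 + 9 = 25
  C(7) = 1 + C(6) + C(5) = 1 + 25 + 15 = 41
  C(8) = 1 + C(7) + C(6) = 1 + 41 + 25 = 67
  C(9) = 1 + C(8) + C(7) = 1 + 67 + 41 = 109
Total calls = C(9) = 109


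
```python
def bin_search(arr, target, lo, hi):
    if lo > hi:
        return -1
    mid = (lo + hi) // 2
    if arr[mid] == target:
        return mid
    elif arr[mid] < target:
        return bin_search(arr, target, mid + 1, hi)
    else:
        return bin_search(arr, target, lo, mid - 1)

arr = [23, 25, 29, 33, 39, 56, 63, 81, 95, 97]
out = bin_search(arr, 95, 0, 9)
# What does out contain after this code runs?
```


bin_search(arr, 95, 0, 9)
lo=0, hi=9, mid=4, arr[mid]=39
39 < 95, search right half
lo=5, hi=9, mid=7, arr[mid]=81
81 < 95, search right half
lo=8, hi=9, mid=8, arr[mid]=95
arr[8] == 95, found at index 8
= 8


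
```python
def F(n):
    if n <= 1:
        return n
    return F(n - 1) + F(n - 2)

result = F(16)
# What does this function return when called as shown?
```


F(16)
= F(15) + F(14)
= (F(14) + F(13)) + F(14)
Computing bottom-up: F(0)=0, F(1)=1, F(2)=1, F(3)=2, F(4)=3, F(5)=5, F(6)=8, F(7)=13, F(8)=21, F(9)=34, F(10)=55, F(11)=89, F(12)=144, F(13)=233, F(14)=377, F(15)=610, F(16)=987
= 987


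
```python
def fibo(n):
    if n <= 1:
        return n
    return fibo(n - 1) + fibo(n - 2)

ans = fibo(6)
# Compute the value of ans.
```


fibo(6)
= fibo(5) + fibo(4)
= (fibo(4) + fibo(3)) + fibo(4)
Computing bottom-up: fibo(0)=0, fibo(1)=1, fibo(2)=1, fibo(3)=2, fibo(4)=3, fibo(5)=5, fibo(6)=8
= 8


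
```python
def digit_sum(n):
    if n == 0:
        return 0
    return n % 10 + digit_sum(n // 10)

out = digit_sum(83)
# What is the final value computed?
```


digit_sum(83)
= 3 + digit_sum(8)
= 3 + 8 + digit_sum(0)
= 3 + 8 + 0
= 11


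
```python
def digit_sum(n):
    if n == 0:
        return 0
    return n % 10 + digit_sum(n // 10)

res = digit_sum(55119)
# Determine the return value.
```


digit_sum(55119)
= 9 + digit_sum(5511)
= 9 + 1 + digit_sum(551)
= 9 + 1 + 1 + digit_sum(55)
= 9 + 1 + 1 + 5 + digit_sum(5)
= 9 + 1 + 1 + 5 + 5 + digit_sum(0)
= 9 + 1 + 1 + 5 + 5 + 0
= 21


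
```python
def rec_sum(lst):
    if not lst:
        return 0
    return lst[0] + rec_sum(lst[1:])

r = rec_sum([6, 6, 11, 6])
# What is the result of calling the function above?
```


rec_sum([6, 6, 11, 6])
= 6 + rec_sum([6, 11, 6])
= 6 + 6 + rec_sum([11, 6])
= 6 + 6 + 11 + rec_sum([6])
= 6 + 6 + 11 + 6 + rec_sum([])
= 6 + 6 + 11 + 6 + 0
= 29


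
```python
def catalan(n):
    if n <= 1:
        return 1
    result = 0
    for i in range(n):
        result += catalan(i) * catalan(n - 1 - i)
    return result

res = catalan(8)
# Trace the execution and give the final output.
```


catalan(8)
= sum of catalan(i) * catalan(8-1-i) for i in 0..7
First compute sub-values bottom-up:
  catalan(0) = 1, catalan(1) = 1
  catalan(2) = 1*1 + 1*1 = 2
  catalan(3) = 1*2 + 1*1 + 2*1 = 5
  catalan(4) = 1*5 + 1*2 + 2*1 + 5*1 = 14
  catalan(5) = 1*14 + 1*5 + 2*2 + 5*1 + 14*1 = 42
  catalan(6) = 1*42 + 1*14 + 2*5 + 5*2 + 14*1 + 42*1 = 132
  catalan(7) = 1*132 + 1*42 + 2*14 + 5*5 + 14*2 + 42*1 + 132*1 = 429
Now catalan(8):
  catalan(0)*catalan(7) = 1*429 = 429
  catalan(1)*catalan(6) = 1*132 = 132
  catalan(2)*catalan(5) = 2*42 = 84
  catalan(3)*catalan(4) = 5*14 = 70
  catalan(4)*catalan(3) = 14*5 = 70
  catalan(5)*catalan(2) = 42*2 = 84
  catalan(6)*catalan(1) = 132*1 = 132
  catalan(7)*catalan(0) = 429*1 = 429
= 429 + 132 + 84 + 70 + 70 + 84 + 132 + 429
= 1430


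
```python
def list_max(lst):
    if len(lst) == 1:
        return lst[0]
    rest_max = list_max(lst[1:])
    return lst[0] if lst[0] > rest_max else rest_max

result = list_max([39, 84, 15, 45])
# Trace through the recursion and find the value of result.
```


list_max([39, 84, 15, 45])
= compare 39 with list_max([84, 15, 45])
= compare 84 with list_max([15, 45])
= compare 15 with list_max([45])
Base: list_max([45]) = 45
compare 15 with 45: max = 45
compare 84 with 45: max = 84
compare 39 with 84: max = 84
= 84


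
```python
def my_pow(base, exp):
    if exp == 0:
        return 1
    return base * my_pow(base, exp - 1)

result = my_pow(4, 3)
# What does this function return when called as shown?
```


my_pow(4, 3)
= 4 * my_pow(4, 2)
= 4 * 4 * my_pow(4, 1)
= 4 * 4 * 4 * my_pow(4, 0)
= 4 * 4 * 4 * 1
= 64


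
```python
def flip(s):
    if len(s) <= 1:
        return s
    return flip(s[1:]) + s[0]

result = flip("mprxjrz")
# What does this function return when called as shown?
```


flip("mprxjrz")
= flip("prxjrz") + "m"
= flip("rxjrz") + "p" + "m"
= flip("xjrz") + "r" + "p" + "m"
= flip("jrz") + "x" + "r" + "p" + "m"
= flip("rz") + "j" + "x" + "r" + "p" + "m"
= flip("z") + "r" + "j" + "x" + "r" + "p" + "m"
= "z" + "r" + "j" + "x" + "r" + "p" + "m"
= "zrjxrpm"


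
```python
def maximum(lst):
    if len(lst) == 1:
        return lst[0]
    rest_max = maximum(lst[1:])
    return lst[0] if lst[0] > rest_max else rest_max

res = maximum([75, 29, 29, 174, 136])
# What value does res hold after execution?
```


maximum([75, 29, 29, 174, 136])
= compare 75 with maximum([29, 29, 174, 136])
= compare 29 with maximum([29, 174, 136])
= compare 29 with maximum([174, 136])
= compare 174 with maximum([136])
Base: maximum([136]) = 136
compare 174 with 136: max = 174
compare 29 with 174: max = 174
compare 29 with 174: max = 174
compare 75 with 174: max = 174
= 174


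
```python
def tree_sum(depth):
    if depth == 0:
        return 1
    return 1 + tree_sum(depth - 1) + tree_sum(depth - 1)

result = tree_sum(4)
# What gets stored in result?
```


tree_sum(4)
= 1 + tree_sum(3) + tree_sum(3)
= 1 + 2 * tree_sum(3)
tree_sum(k) = 2^(k+1) - 1
tree_sum(0) = 1
tree_sum(1) = 3
tree_sum(2) = 7
tree_sum(3) = 15
tree_sum(4) = 31
tree_sum(4) = 2^5 - 1 = 31


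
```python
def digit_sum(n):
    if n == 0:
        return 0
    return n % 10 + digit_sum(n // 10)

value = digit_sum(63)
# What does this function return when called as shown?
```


digit_sum(63)
= 3 + digit_sum(6)
= 3 + 6 + digit_sum(0)
= 3 + 6 + 0
= 9


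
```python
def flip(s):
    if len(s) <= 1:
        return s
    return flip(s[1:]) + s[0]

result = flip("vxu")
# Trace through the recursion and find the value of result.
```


flip("vxu")
= flip("xu") + "v"
= flip("u") + "x" + "v"
= "u" + "x" + "v"
= "uxv"


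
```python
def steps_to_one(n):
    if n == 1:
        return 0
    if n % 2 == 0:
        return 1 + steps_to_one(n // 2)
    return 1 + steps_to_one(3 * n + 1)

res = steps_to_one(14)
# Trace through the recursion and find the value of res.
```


steps_to_one(14)
14 is even -> steps_to_one(7)
7 is odd -> 3*7+1 = 22 -> steps_to_one(22)
22 is even -> steps_to_one(11)
11 is odd -> 3*11+1 = 34 -> steps_to_one(34)
34 is even -> steps_to_one(17)
17 is odd -> 3*17+1 = 52 -> steps_to_one(52)
52 is even -> steps_to_one(26)
26 is even -> steps_to_one(13)
13 is odd -> 3*13+1 = 40 -> steps_to_one(40)
40 is even -> steps_to_one(20)
20 is even -> steps_to_one(10)
10 is even -> steps_to_one(5)
5 is odd -> 3*5+1 = 16 -> steps_to_one(16)
16 is even -> steps_to_one(8)
8 is even -> steps_to_one(4)
4 is even -> steps_to_one(2)
2 is even -> steps_to_one(1)
Reached 1 after 17 steps
= 17


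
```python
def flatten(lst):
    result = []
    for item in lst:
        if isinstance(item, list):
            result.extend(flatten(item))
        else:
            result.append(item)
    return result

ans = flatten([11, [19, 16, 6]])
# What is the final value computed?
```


flatten([11, [19, 16, 6]])
Processing each element:
  11 is not a list -> append 11
  [19, 16, 6] is a list -> flatten recursively -> [19, 16, 6]
= [11, 19, 16, 6]


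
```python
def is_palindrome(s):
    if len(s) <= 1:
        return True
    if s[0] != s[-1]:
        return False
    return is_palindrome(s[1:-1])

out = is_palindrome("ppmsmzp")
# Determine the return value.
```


is_palindrome("ppmsmzp")
"ppmsmzp": s[0]='p' == s[-1]='p' -> is_palindrome("pmsmz")
"pmsmz": s[0]='p' != s[-1]='z' -> False
= False


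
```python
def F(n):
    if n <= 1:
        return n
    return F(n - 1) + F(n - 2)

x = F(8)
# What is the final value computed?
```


F(8)
= F(7) + F(6)
= (F(6) + F(5)) + F(6)
Computing bottom-up: F(0)=0, F(1)=1, F(2)=1, F(3)=2, F(4)=3, F(5)=5, F(6)=8, F(7)=13, F(8)=21
= 21


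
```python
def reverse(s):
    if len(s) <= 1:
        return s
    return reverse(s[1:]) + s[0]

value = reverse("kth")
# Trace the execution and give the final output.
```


reverse("kth")
= reverse("th") + "k"
= reverse("h") + "t" + "k"
= "h" + "t" + "k"
= "htk"


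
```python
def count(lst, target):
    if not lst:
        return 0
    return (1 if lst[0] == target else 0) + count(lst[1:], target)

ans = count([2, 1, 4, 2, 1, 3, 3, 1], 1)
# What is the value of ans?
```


count([2, 1, 4, 2, 1, 3, 3, 1], 1)
lst[0]=2 != 1: 0 + count([1, 4, 2, 1, 3, 3, 1], 1)
lst[0]=1 == 1: 1 + count([4, 2, 1, 3, 3, 1], 1)
lst[0]=4 != 1: 0 + count([2, 1, 3, 3, 1], 1)
lst[0]=2 != 1: 0 + count([1, 3, 3, 1], 1)
lst[0]=1 == 1: 1 + count([3, 3, 1], 1)
lst[0]=3 != 1: 0 + count([3, 1], 1)
lst[0]=3 != 1: 0 + count([1], 1)
lst[0]=1 == 1: 1 + count([], 1)
= 3


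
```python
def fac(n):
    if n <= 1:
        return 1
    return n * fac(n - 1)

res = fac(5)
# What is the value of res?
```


fac(5)
= 5 * fac(4)
= 5 * 4 * fac(3)
= 5 * 4 * 3 * fac(2)
= 5 * 4 * 3 * 2 * fac(1)
= 5 * 4 * 3 * 2 * 1
= 120


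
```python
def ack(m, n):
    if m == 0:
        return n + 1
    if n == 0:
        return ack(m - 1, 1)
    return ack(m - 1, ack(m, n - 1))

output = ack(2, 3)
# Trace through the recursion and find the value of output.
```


ack(2, 3)
= ack(1, ack(2, 2))
First compute ack(2, 2) = 7
= ack(1, 7)
= 9


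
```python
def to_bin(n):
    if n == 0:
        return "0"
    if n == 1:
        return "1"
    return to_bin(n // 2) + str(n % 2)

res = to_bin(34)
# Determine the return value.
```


to_bin(34)
= to_bin(17) + "0"
= to_bin(8) + "1" + "0"
= to_bin(4) + "0" + "1" + "0"
= to_bin(2) + "0" + "0" + "1" + "0"
= to_bin(1) + "0" + "0" + "0" + "1" + "0"
= "1" + "0" + "0" + "0" + "1" + "0"
= "100010"


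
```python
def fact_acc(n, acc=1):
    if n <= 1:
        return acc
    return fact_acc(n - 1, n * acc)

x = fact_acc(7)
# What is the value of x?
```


fact_acc(7, 1)
= fact_acc(6, 7 * 1) = fact_acc(6, 7)
= fact_acc(5, 6 * 7) = fact_acc(5, 42)
= fact_acc(4, 5 * 42) = fact_acc(4, 210)
= fact_acc(3, 4 * 210) = fact_acc(3, 840)
= fact_acc(2, 3 * 840) = fact_acc(2, 2520)
= fact_acc(1, 2 * 2520) = fact_acc(1, 5040)
n <= 1, return acc = 5040


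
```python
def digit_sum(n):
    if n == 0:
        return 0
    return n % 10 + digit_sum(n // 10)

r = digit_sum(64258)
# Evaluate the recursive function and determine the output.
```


digit_sum(64258)
= 8 + digit_sum(6425)
= 8 + 5 + digit_sum(642)
= 8 + 5 + 2 + digit_sum(64)
= 8 + 5 + 2 + 4 + digit_sum(6)
= 8 + 5 + 2 + 4 + 6 + digit_sum(0)
= 8 + 5 + 2 + 4 + 6 + 0
= 25


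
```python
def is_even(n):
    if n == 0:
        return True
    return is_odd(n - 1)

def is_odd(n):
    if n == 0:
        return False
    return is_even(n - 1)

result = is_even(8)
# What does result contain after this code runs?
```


is_even(8)
= is_odd(7)
= is_even(6)
= is_odd(5)
= is_even(4)
= is_odd(3)
= is_even(2)
= is_odd(1)
= is_even(0)
n == 0: return True
= True


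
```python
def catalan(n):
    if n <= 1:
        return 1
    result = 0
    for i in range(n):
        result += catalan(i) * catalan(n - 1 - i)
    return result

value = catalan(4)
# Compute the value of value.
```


catalan(4)
= sum of catalan(i) * catalan(4-1-i) for i in 0..3
First compute sub-values bottom-up:
  catalan(0) = 1, catalan(1) = 1
  catalan(2) = 1*1 + 1*1 = 2
  catalan(3) = 1*2 + 1*1 + 2*1 = 5
Now catalan(4):
  catalan(0)*catalan(3) = 1*5 = 5
  catalan(1)*catalan(2) = 1*2 = 2
  catalan(2)*catalan(1) = 2*1 = 2
  catalan(3)*catalan(0) = 5*1 = 5
= 5 + 2 + 2 + 5
= 14


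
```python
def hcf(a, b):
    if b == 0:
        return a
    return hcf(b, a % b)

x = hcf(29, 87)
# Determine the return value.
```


hcf(29, 87)
= hcf(87, 29 % 87) = hcf(87, 29)
= hcf(29, 87 % 29) = hcf(29, 0)
b == 0, return a = 29


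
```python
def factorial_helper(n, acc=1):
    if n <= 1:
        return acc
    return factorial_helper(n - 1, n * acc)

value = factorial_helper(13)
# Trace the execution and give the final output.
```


factorial_helper(13, 1)
= factorial_helper(12, 13 * 1) = factorial_helper(12, 13)
= factorial_helper(11, 12 * 13) = factorial_helper(11, 156)
= factorial_helper(10, 11 * 156) = factorial_helper(10, 1716)
= factorial_helper(9, 10 * 1716) = factorial_helper(9, 17160)
= factorial_helper(8, 9 * 17160) = factorial_helper(8, 154440)
= factorial_helper(7, 8 * 154440) = factorial_helper(7, 1235520)
= factorial_helper(6, 7 * 1235520) = factorial_helper(6, 8648640)
= factorial_helper(5, 6 * 8648640) = factorial_helper(5, 51891840)
= factorial_helper(4, 5 * 51891840) = factorial_helper(4, 259459200)
= factorial_helper(3, 4 * 259459200) = factorial_helper(3, 1037836800)
= factorial_helper(2, 3 * 1037836800) = factorial_helper(2, 3113510400)
= factorial_helper(1, 2 * 3113510400) = factorial_helper(1, 6227020800)
n <= 1, return acc = 6227020800


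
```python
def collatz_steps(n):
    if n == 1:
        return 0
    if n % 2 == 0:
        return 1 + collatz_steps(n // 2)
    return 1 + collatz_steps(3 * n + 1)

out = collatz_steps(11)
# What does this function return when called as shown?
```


collatz_steps(11)
11 is odd -> 3*11+1 = 34 -> collatz_steps(34)
34 is even -> collatz_steps(17)
17 is odd -> 3*17+1 = 52 -> collatz_steps(52)
52 is even -> collatz_steps(26)
26 is even -> collatz_steps(13)
13 is odd -> 3*13+1 = 40 -> collatz_steps(40)
40 is even -> collatz_steps(20)
20 is even -> collatz_steps(10)
10 is even -> collatz_steps(5)
5 is odd -> 3*5+1 = 16 -> collatz_steps(16)
16 is even -> collatz_steps(8)
8 is even -> collatz_steps(4)
4 is even -> collatz_steps(2)
2 is even -> collatz_steps(1)
Reached 1 after 14 steps
= 14


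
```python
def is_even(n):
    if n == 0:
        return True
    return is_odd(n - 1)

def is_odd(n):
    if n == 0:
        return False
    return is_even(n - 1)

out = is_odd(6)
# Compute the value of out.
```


is_odd(6)
= is_even(5)
= is_odd(4)
= is_even(3)
= is_odd(2)
= is_even(1)
= is_odd(0)
n == 0: return False
= False


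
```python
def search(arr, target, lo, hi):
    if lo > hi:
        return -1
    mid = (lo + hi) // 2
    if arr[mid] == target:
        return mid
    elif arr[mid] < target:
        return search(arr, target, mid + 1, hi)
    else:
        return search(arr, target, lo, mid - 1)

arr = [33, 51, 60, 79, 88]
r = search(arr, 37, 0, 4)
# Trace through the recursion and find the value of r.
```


search(arr, 37, 0, 4)
lo=0, hi=4, mid=2, arr[mid]=60
60 > 37, search left half
lo=0, hi=1, mid=0, arr[mid]=33
33 < 37, search right half
lo=1, hi=1, mid=1, arr[mid]=51
51 > 37, search left half
lo > hi, target not found, return -1
= -1


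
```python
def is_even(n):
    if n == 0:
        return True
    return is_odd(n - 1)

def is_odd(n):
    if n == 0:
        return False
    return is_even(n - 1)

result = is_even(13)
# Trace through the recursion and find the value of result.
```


is_even(13)
= is_odd(12)
= is_even(11)
= is_odd(10)
= is_even(9)
= is_odd(8)
= is_even(7)
= is_odd(6)
= is_even(5)
= is_odd(4)
= is_even(3)
= is_odd(2)
= is_even(1)
= is_odd(0)
n == 0: return False
= False


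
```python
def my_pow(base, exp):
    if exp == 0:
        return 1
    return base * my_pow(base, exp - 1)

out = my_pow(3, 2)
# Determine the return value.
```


my_pow(3, 2)
= 3 * my_pow(3, 1)
= 3 * 3 * my_pow(3, 0)
= 3 * 3 * 1
= 9


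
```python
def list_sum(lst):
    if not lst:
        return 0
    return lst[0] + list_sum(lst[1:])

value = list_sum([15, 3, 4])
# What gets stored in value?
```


list_sum([15, 3, 4])
= 15 + list_sum([3, 4])
= 15 + 3 + list_sum([4])
= 15 + 3 + 4 + list_sum([])
= 15 + 3 + 4 + 0
= 22


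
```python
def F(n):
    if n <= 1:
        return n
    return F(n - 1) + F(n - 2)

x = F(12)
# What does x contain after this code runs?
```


F(12)
= F(11) + F(10)
= (F(10) + F(9)) + F(10)
Computing bottom-up: F(0)=0, F(1)=1, F(2)=1, F(3)=2, F(4)=3, F(5)=5, F(6)=8, F(7)=13, F(8)=21, F(9)=34, F(10)=55, F(11)=89, F(12)=144
= 144


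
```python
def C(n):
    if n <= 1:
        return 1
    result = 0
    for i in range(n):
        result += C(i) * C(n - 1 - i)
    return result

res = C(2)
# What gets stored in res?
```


C(2)
= sum of C(i) * C(2-1-i) for i in 0..1
  C(0)*C(1) = 1*1 = 1
  C(1)*C(0) = 1*1 = 1
= 1 + 1
= 2


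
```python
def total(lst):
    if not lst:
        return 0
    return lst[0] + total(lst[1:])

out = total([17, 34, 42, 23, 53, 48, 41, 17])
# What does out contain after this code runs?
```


total([17, 34, 42, 23, 53, 48, 41, 17])
= 17 + total([34, 42, 23, 53, 48, 41, 17])
= 17 + 34 + total([42, 23, 53, 48, 41, 17])
= 17 + 34 + 42 + total([23, 53, 48, 41, 17])
= 17 + 34 + 42 + 23 + total([53, 48, 41, 17])
= 17 + 34 + 42 + 23 + 53 + total([48, 41, 17])
= 17 + 34 + 42 + 23 + 53 + 48 + total([41, 17])
= 17 + 34 + 42 + 23 + 53 + 48 + 41 + total([17])
= 17 + 34 + 42 + 23 + 53 + 48 + 41 + 17 + total([])
= 17 + 34 + 42 + 23 + 53 + 48 + 41 + 17 + 0
= 275


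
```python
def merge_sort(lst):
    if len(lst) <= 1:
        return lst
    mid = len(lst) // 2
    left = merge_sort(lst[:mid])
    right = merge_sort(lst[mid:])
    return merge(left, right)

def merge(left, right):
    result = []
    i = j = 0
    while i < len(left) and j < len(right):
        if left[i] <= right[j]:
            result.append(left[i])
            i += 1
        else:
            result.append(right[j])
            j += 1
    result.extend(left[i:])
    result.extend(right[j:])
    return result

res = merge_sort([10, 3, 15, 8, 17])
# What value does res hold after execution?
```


merge_sort([10, 3, 15, 8, 17])
Split into [10, 3] and [15, 8, 17]
Left sorted: [3, 10]
Right sorted: [8, 15, 17]
Merge [3, 10] and [8, 15, 17]
= [3, 8, 10, 15, 17]


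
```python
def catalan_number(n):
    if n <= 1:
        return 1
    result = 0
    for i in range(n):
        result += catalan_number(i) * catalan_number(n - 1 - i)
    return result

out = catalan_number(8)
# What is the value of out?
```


catalan_number(8)
= sum of catalan_number(i) * catalan_number(8-1-i) for i in 0..7
First compute sub-values bottom-up:
  catalan_number(0) = 1, catalan_number(1) = 1
  catalan_number(2) = 1*1 + 1*1 = 2
  catalan_number(3) = 1*2 + 1*1 + 2*1 = 5
  catalan_number(4) = 1*5 + 1*2 + 2*1 + 5*1 = 14
  catalan_number(5) = 1*14 + 1*5 + 2*2 + 5*1 + 14*1 = 42
  catalan_number(6) = 1*42 + 1*14 + 2*5 + 5*2 + 14*1 + 42*1 = 132
  catalan_number(7) = 1*132 + 1*42 + 2*14 + 5*5 + 14*2 + 42*1 + 132*1 = 429
Now catalan_number(8):
  catalan_number(0)*catalan_number(7) = 1*429 = 429
  catalan_number(1)*catalan_number(6) = 1*132 = 132
  catalan_number(2)*catalan_number(5) = 2*42 = 84
  catalan_number(3)*catalan_number(4) = 5*14 = 70
  catalan_number(4)*catalan_number(3) = 14*5 = 70
  catalan_number(5)*catalan_number(2) = 42*2 = 84
  catalan_number(6)*catalan_number(1) = 132*1 = 132
  catalan_number(7)*catalan_number(0) = 429*1 = 429
= 429 + 132 + 84 + 70 + 70 + 84 + 132 + 429
= 1430


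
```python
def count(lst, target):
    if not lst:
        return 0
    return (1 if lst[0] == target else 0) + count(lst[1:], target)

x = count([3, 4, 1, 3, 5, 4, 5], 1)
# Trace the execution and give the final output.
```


count([3, 4, 1, 3, 5, 4, 5], 1)
lst[0]=3 != 1: 0 + count([4, 1, 3, 5, 4, 5], 1)
lst[0]=4 != 1: 0 + count([1, 3, 5, 4, 5], 1)
lst[0]=1 == 1: 1 + count([3, 5, 4, 5], 1)
lst[0]=3 != 1: 0 + count([5, 4, 5], 1)
lst[0]=5 != 1: 0 + count([4, 5], 1)
lst[0]=4 != 1: 0 + count([5], 1)
lst[0]=5 != 1: 0 + count([], 1)
= 1
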